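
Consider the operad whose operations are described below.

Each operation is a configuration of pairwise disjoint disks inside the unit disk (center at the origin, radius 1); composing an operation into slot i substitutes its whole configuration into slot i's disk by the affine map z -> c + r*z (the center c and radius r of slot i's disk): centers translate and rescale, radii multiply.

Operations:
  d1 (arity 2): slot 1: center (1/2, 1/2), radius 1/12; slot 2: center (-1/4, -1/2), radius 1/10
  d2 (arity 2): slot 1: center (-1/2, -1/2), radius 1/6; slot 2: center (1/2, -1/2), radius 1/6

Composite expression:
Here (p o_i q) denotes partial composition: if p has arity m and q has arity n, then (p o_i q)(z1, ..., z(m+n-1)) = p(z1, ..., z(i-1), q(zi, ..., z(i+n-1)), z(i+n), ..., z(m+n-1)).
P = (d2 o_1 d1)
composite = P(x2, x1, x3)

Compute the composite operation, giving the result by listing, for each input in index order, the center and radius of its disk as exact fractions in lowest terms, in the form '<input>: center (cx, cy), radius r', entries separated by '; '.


x1: center (-13/24, -7/12), radius 1/60; x2: center (-5/12, -5/12), radius 1/72; x3: center (1/2, -1/2), radius 1/6

Nesting under d2 composes maps z -> c + r*z down each x-path.
tracing x2 down its 2-map path: center (-5/12, -5/12), radius 1/72
tracing x1 down its 2-map path: center (-13/24, -7/12), radius 1/60
tracing x3 down its 1-map path: center (1/2, -1/2), radius 1/6


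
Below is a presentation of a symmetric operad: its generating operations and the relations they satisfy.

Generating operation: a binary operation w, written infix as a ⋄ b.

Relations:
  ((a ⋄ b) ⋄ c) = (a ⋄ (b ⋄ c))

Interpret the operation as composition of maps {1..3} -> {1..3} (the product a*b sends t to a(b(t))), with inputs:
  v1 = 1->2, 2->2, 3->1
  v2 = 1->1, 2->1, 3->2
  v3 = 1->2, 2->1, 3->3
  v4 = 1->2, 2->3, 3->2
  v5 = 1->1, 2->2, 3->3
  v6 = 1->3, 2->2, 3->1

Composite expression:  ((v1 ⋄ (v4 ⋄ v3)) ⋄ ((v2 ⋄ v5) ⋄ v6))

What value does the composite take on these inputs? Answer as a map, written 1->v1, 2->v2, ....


(v4 ⋄ v3) = 1->3, 2->2, 3->2
(v1 ⋄ (v4 ⋄ v3)) = 1->1, 2->2, 3->2
(v2 ⋄ v5) = 1->1, 2->1, 3->2
((v2 ⋄ v5) ⋄ v6) = 1->2, 2->1, 3->1
((v1 ⋄ (v4 ⋄ v3)) ⋄ ((v2 ⋄ v5) ⋄ v6)) = 1->2, 2->1, 3->1

1->2, 2->1, 3->1


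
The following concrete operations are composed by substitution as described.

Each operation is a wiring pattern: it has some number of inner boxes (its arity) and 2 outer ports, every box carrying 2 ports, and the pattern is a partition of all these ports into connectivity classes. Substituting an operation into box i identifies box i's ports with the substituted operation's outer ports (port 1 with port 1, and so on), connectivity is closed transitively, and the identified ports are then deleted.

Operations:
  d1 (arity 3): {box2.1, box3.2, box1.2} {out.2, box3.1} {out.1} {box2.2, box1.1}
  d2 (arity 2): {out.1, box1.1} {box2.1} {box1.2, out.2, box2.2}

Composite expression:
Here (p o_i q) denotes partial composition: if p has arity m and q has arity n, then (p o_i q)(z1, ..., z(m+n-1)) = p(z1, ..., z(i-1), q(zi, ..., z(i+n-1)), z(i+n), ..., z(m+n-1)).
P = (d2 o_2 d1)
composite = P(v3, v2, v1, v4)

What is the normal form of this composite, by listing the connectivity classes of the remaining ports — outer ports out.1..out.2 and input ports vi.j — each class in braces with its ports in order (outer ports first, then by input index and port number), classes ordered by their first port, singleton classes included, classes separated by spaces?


Connectivity passes through glued d2-boundaries; trace each wire chain.
after d1, the pattern on (v2, v1, v4) reads {out.1} {out.2, v4.1} {v1.1, v2.2, v4.2} {v1.2, v2.1} (out.j = its outer ports)
after d2, the pattern on (v3, v2, v1, v4) reads {out.1, v3.1} {out.2, v3.2, v4.1} {v1.1, v2.2, v4.2} {v1.2, v2.1} (out.j = its outer ports)

{out.1, v3.1} {out.2, v3.2, v4.1} {v1.1, v2.2, v4.2} {v1.2, v2.1}


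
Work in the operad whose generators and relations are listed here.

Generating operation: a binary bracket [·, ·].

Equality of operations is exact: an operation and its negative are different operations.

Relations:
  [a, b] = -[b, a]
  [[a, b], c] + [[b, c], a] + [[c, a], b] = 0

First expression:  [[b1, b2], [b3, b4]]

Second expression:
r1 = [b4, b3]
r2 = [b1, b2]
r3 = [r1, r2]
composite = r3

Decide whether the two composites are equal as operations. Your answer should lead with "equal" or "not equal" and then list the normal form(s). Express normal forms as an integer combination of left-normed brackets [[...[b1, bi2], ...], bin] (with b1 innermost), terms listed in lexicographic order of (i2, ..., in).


equal; both compose to [[[b1, b2], b3], b4] - [[[b1, b2], b4], b3]

In normal form, the first expression is [[[b1, b2], b3], b4] - [[[b1, b2], b4], b3]
In normal form, the second expression is [[[b1, b2], b3], b4] - [[[b1, b2], b4], b3]
One common form — equal.


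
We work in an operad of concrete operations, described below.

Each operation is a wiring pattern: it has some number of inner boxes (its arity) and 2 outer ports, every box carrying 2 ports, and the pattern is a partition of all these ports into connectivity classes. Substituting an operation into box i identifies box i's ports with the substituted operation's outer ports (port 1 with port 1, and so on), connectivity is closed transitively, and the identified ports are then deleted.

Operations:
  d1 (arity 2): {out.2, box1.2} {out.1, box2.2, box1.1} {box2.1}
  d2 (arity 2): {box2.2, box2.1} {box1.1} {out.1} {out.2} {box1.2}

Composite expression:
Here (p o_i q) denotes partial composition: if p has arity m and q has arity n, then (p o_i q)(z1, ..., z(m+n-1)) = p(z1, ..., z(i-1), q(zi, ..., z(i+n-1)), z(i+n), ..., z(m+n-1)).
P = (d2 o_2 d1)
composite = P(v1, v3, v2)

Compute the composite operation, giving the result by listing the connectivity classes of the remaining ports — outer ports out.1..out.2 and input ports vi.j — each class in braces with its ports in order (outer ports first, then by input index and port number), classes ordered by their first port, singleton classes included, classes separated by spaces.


{out.1} {out.2} {v1.1} {v1.2} {v2.1} {v2.2, v3.1, v3.2}


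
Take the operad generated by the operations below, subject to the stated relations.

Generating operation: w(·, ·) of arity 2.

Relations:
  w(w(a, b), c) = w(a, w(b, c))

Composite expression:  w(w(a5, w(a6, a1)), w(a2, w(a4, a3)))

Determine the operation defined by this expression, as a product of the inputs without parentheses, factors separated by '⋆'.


Associativity of w dissolves the nesting; only the a-input order survives.
w(a6, a1) spells out as a6 ⋆ a1
w(a5, w(a6, a1)) spells out as a5 ⋆ a6 ⋆ a1
w(a4, a3) spells out as a4 ⋆ a3
w(a2, w(a4, a3)) spells out as a2 ⋆ a4 ⋆ a3
w(w(a5, w(a6, a1)), w(a2, w(a4, a3))) spells out as a5 ⋆ a6 ⋆ a1 ⋆ a2 ⋆ a4 ⋆ a3

a5 ⋆ a6 ⋆ a1 ⋆ a2 ⋆ a4 ⋆ a3


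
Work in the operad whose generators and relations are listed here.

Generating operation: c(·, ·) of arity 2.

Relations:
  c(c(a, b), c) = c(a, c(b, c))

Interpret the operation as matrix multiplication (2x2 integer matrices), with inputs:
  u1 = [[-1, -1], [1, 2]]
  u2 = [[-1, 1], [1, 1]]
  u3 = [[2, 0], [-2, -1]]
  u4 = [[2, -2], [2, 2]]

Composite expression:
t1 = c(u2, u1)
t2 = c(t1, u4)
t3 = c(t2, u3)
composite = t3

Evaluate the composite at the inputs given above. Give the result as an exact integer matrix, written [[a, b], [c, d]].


c(u2, u1) = [[2, 3], [0, 1]]
c(c(u2, u1), u4) = [[10, 2], [2, 2]]
c(c(c(u2, u1), u4), u3) = [[16, -2], [0, -2]]

[[16, -2], [0, -2]]


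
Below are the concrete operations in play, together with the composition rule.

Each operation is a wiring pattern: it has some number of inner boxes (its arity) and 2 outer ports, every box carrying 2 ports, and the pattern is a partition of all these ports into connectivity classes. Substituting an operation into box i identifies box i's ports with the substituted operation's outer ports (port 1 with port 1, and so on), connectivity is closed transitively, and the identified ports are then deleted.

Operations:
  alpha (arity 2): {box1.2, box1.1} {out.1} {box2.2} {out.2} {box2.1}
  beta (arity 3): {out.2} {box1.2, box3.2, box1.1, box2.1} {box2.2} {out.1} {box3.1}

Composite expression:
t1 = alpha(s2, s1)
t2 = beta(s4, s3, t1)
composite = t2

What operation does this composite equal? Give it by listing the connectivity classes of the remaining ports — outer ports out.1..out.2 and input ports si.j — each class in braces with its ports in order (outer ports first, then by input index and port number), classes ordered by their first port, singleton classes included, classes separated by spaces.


Substituting into beta glues patterns; closure does the rest.
after alpha, the pattern on (s2, s1) reads {out.1} {out.2} {s1.1} {s1.2} {s2.1, s2.2} (out.j = its outer ports)
after beta, the pattern on (s4, s3, s2, s1) reads {out.1} {out.2} {s1.1} {s1.2} {s2.1, s2.2} {s3.1, s4.1, s4.2} {s3.2} (out.j = its outer ports)

{out.1} {out.2} {s1.1} {s1.2} {s2.1, s2.2} {s3.1, s4.1, s4.2} {s3.2}


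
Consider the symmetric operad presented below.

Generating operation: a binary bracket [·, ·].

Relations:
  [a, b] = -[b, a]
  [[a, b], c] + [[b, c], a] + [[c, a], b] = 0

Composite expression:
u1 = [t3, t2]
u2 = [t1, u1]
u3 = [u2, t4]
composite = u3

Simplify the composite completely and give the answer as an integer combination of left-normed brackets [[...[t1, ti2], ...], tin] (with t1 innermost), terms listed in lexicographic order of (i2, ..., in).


Expand each bracket as ab - ba; the t1-initial words give the coefficients.
Composite bracket: [[t1, [t3, t2]], t4]
Under [a, b] = ab - ba we get 8 signed associative words (2^3 = 8).
Collect the words opening with t1:
  t1t2t3t4 appears with sign -1, giving the term -[[[t1, t2], t3], t4]
  t1t3t2t4 appears with sign +1, giving the term +[[[t1, t3], t2], t4]

-[[[t1, t2], t3], t4] + [[[t1, t3], t2], t4]


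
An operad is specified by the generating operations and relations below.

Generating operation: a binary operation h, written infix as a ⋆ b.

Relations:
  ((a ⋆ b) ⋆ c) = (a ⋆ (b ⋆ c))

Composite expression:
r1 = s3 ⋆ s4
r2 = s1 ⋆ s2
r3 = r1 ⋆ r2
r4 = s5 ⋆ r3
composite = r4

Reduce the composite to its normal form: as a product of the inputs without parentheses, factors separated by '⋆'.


s5 ⋆ s3 ⋆ s4 ⋆ s1 ⋆ s2

Associativity of h dissolves the nesting; only the s-input order survives.
(s3 ⋆ s4) reduces to s3 ⋆ s4
(s1 ⋆ s2) reduces to s1 ⋆ s2
((s3 ⋆ s4) ⋆ (s1 ⋆ s2)) reduces to s3 ⋆ s4 ⋆ s1 ⋆ s2
(s5 ⋆ ((s3 ⋆ s4) ⋆ (s1 ⋆ s2))) reduces to s5 ⋆ s3 ⋆ s4 ⋆ s1 ⋆ s2


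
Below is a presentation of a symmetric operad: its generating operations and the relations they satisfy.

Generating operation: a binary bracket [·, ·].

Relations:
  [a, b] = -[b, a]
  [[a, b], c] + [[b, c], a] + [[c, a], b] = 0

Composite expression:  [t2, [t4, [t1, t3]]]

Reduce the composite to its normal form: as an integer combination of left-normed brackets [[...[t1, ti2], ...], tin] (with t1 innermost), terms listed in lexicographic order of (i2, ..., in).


In the tensor algebra, words opening t1 carry the t1-anchored form.
Composite bracket: [t2, [t4, [t1, t3]]]
The bracket unfolds into 8 signed words via [a, b] = ab - ba (2^3 = 8).
Keep just the words that open with t1:
  from t1t3t4t2, sign +1: term +[[[t1, t3], t4], t2]

[[[t1, t3], t4], t2]


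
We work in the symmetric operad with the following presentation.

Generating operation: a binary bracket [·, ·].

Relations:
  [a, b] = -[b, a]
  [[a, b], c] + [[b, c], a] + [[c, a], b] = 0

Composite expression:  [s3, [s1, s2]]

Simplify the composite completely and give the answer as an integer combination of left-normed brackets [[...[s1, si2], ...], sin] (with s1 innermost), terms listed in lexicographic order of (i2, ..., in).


-[[s1, s2], s3]


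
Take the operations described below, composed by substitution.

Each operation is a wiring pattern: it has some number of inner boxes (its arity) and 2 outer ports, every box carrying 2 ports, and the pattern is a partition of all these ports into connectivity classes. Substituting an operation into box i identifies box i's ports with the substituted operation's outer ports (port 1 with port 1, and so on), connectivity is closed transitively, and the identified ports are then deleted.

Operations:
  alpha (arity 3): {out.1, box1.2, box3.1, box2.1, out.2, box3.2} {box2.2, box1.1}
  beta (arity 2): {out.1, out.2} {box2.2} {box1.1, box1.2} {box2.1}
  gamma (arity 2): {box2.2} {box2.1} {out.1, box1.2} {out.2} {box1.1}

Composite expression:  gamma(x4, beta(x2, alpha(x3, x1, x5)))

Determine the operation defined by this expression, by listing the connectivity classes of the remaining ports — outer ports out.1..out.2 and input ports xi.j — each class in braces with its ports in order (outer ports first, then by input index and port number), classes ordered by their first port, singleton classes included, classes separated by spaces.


After gluing at gamma, chains via deleted ports link the x-ports.
through alpha, on inputs (x3, x1, x5): {out.1, out.2, x1.1, x3.2, x5.1, x5.2} {x1.2, x3.1} (out.j = stage outer ports)
through beta, on inputs (x2, x3, x1, x5): {out.1, out.2} {x1.1, x3.2, x5.1, x5.2} {x1.2, x3.1} {x2.1, x2.2} (out.j = stage outer ports)
through gamma, on inputs (x4, x2, x3, x1, x5): {out.1, x4.2} {out.2} {x1.1, x3.2, x5.1, x5.2} {x1.2, x3.1} {x2.1, x2.2} {x4.1} (out.j = stage outer ports)

{out.1, x4.2} {out.2} {x1.1, x3.2, x5.1, x5.2} {x1.2, x3.1} {x2.1, x2.2} {x4.1}


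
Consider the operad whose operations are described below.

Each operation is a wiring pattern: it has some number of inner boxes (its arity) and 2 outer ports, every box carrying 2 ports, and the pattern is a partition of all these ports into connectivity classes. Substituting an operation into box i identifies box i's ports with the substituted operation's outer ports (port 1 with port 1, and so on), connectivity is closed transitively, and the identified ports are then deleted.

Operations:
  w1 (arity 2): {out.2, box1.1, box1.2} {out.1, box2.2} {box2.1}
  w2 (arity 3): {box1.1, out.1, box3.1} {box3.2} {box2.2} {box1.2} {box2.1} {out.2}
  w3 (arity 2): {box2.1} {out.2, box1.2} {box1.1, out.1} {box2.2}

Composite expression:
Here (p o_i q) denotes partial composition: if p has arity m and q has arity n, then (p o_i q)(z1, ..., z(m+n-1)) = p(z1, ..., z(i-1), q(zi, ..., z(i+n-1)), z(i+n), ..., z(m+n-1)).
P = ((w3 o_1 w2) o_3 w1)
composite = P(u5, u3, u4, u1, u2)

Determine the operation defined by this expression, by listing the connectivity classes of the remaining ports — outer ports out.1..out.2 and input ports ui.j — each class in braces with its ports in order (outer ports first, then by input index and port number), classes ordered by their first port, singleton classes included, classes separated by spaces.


{out.1, u1.2, u5.1} {out.2} {u1.1} {u2.1} {u2.2} {u3.1} {u3.2} {u4.1, u4.2} {u5.2}

Two ports join when wires chain via w3-identified ports.
through w1, on inputs (u4, u1): {out.1, u1.2} {out.2, u4.1, u4.2} {u1.1} (out.j = stage outer ports)
through w2, on inputs (u5, u3, u4, u1): {out.1, u1.2, u5.1} {out.2} {u1.1} {u3.1} {u3.2} {u4.1, u4.2} {u5.2} (out.j = stage outer ports)
through w3, on inputs (u5, u3, u4, u1, u2): {out.1, u1.2, u5.1} {out.2} {u1.1} {u2.1} {u2.2} {u3.1} {u3.2} {u4.1, u4.2} {u5.2} (out.j = stage outer ports)


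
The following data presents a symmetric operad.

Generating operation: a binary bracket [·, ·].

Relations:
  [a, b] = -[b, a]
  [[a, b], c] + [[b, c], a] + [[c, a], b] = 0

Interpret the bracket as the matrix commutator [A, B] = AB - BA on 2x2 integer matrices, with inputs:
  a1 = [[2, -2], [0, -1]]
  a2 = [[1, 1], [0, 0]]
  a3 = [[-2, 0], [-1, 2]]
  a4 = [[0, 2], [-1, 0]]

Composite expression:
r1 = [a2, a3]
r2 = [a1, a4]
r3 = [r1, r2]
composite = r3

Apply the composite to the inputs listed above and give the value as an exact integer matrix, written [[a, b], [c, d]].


[a2, a3] = [[-1, 4], [1, 1]]
[a1, a4] = [[2, 6], [3, -2]]
[[a2, a3], [a1, a4]] = [[6, -28], [10, -6]]

[[6, -28], [10, -6]]


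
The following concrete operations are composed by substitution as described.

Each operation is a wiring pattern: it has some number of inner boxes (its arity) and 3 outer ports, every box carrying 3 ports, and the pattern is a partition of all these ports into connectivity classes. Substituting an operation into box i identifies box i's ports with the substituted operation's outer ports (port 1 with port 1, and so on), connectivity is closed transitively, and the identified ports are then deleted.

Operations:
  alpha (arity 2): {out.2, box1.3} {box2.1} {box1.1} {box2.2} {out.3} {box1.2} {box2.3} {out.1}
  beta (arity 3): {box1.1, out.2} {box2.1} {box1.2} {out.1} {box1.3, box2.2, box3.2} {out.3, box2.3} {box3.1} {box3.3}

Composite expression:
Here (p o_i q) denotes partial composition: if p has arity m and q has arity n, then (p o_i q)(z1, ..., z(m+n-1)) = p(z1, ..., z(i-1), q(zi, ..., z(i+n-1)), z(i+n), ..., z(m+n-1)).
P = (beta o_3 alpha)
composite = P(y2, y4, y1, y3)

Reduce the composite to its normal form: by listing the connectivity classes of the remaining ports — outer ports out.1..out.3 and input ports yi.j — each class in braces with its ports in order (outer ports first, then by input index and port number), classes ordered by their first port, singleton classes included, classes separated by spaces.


{out.1} {out.2, y2.1} {out.3, y4.3} {y1.1} {y1.2} {y1.3, y2.3, y4.2} {y2.2} {y3.1} {y3.2} {y3.3} {y4.1}

Substituting into beta glues patterns; closure does the rest.
alpha over (y1, y3) gives {out.1} {out.2, y1.3} {out.3} {y1.1} {y1.2} {y3.1} {y3.2} {y3.3}, out.j being that stage's outer ports
beta over (y2, y4, y1, y3) gives {out.1} {out.2, y2.1} {out.3, y4.3} {y1.1} {y1.2} {y1.3, y2.3, y4.2} {y2.2} {y3.1} {y3.2} {y3.3} {y4.1}, out.j being that stage's outer ports


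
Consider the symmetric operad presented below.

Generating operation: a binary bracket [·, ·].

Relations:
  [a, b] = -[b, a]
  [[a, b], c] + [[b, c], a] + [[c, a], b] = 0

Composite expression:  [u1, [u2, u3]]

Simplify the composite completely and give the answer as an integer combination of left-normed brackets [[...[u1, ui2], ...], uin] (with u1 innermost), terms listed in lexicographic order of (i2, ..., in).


[[u1, u2], u3] - [[u1, u3], u2]


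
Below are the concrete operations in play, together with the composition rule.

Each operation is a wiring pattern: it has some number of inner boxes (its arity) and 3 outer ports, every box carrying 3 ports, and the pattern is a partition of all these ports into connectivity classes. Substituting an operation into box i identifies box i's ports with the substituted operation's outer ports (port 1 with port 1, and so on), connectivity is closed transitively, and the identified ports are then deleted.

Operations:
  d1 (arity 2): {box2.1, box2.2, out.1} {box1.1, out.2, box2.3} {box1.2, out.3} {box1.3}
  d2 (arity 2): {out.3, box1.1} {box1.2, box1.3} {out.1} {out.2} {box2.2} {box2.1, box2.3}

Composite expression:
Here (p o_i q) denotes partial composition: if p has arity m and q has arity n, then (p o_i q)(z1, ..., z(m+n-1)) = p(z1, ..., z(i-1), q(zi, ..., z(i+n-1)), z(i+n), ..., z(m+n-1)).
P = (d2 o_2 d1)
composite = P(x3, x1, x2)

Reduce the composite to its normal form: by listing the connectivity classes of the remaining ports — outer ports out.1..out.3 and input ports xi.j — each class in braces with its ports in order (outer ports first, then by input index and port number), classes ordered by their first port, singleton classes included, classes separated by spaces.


Two ports join when wires chain via d2-identified ports.
stage d1: inputs (x1, x2), connectivity {out.1, x2.1, x2.2} {out.2, x1.1, x2.3} {out.3, x1.2} {x1.3}, out.j its boundary
stage d2: inputs (x3, x1, x2), connectivity {out.1} {out.2} {out.3, x3.1} {x1.1, x2.3} {x1.2, x2.1, x2.2} {x1.3} {x3.2, x3.3}, out.j its boundary

{out.1} {out.2} {out.3, x3.1} {x1.1, x2.3} {x1.2, x2.1, x2.2} {x1.3} {x3.2, x3.3}


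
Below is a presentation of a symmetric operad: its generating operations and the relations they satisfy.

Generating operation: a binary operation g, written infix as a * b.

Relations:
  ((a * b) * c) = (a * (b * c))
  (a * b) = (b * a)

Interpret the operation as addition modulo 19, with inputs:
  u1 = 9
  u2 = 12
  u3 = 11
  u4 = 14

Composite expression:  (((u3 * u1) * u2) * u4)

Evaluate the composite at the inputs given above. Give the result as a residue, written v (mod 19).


8 (mod 19)

(u3 * u1) = 1
((u3 * u1) * u2) = 13
(((u3 * u1) * u2) * u4) = 8


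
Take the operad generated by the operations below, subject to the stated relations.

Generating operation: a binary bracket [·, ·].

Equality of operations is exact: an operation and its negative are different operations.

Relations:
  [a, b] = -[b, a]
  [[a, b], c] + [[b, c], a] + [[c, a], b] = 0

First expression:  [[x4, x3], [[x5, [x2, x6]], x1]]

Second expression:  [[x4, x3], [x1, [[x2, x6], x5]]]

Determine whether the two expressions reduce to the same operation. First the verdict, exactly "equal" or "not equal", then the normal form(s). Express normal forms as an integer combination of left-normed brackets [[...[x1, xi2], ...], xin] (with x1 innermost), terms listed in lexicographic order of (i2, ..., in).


The first composite normalizes to [[[[[x1, x2], x6], x5], x3], x4] - [[[[[x1, x2], x6], x5], x4], x3] - [[[[[x1, x5], x2], x6], x3], x4] + [[[[[x1, x5], x2], x6], x4], x3] + [[[[[x1, x5], x6], x2], x3], x4] - [[[[[x1, x5], x6], x2], x4], x3] - [[[[[x1, x6], x2], x5], x3], x4] + [[[[[x1, x6], x2], x5], x4], x3]
The second composite normalizes to [[[[[x1, x2], x6], x5], x3], x4] - [[[[[x1, x2], x6], x5], x4], x3] - [[[[[x1, x5], x2], x6], x3], x4] + [[[[[x1, x5], x2], x6], x4], x3] + [[[[[x1, x5], x6], x2], x3], x4] - [[[[[x1, x5], x6], x2], x4], x3] - [[[[[x1, x6], x2], x5], x3], x4] + [[[[[x1, x6], x2], x5], x4], x3]
One common form — equal.

equal; both compose to [[[[[x1, x2], x6], x5], x3], x4] - [[[[[x1, x2], x6], x5], x4], x3] - [[[[[x1, x5], x2], x6], x3], x4] + [[[[[x1, x5], x2], x6], x4], x3] + [[[[[x1, x5], x6], x2], x3], x4] - [[[[[x1, x5], x6], x2], x4], x3] - [[[[[x1, x6], x2], x5], x3], x4] + [[[[[x1, x6], x2], x5], x4], x3]


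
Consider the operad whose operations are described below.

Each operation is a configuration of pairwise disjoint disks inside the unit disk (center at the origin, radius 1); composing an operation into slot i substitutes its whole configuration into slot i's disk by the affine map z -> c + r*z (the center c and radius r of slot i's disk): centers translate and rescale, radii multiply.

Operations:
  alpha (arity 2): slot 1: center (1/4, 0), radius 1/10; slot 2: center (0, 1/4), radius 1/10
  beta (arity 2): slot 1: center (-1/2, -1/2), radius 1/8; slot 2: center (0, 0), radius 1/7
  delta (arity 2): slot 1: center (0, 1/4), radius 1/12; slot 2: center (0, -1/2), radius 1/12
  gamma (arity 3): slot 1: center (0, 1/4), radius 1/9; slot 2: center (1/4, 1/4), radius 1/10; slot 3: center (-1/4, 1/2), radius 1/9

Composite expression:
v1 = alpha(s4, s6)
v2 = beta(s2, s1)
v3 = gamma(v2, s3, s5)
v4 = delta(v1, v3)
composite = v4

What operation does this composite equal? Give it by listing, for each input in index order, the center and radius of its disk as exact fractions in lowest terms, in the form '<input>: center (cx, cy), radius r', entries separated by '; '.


Below delta, radii multiply path by path; the s-disk centers shift.
s4: after 2 affine steps, its disk has center (1/48, 1/4), radius 1/120
s6: after 2 affine steps, its disk has center (0, 13/48), radius 1/120
s2: after 3 affine steps, its disk has center (-1/216, -209/432), radius 1/864
s1: after 3 affine steps, its disk has center (0, -23/48), radius 1/756
s3: after 2 affine steps, its disk has center (1/48, -23/48), radius 1/120
s5: after 2 affine steps, its disk has center (-1/48, -11/24), radius 1/108

s1: center (0, -23/48), radius 1/756; s2: center (-1/216, -209/432), radius 1/864; s3: center (1/48, -23/48), radius 1/120; s4: center (1/48, 1/4), radius 1/120; s5: center (-1/48, -11/24), radius 1/108; s6: center (0, 13/48), radius 1/120


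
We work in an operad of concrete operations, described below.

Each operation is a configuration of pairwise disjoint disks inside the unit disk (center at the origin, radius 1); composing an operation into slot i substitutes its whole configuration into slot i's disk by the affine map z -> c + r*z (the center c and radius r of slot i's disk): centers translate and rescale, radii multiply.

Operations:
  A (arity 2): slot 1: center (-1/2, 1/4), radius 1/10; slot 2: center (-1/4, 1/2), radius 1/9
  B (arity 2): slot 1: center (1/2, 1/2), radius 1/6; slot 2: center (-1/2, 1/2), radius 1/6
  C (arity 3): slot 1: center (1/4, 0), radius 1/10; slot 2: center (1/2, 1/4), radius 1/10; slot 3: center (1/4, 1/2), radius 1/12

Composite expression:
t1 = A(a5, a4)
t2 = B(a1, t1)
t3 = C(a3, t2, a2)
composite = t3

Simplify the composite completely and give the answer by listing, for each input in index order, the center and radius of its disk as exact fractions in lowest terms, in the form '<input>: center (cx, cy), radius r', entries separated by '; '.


a1: center (11/20, 3/10), radius 1/60; a2: center (1/4, 1/2), radius 1/12; a3: center (1/4, 0), radius 1/10; a4: center (107/240, 37/120), radius 1/540; a5: center (53/120, 73/240), radius 1/600

Follow each a-input down from C: c' goes to c + r*c', radius to r*r'.
tracing a3 down its 1-map path: center (1/4, 0), radius 1/10
tracing a1 down its 2-map path: center (11/20, 3/10), radius 1/60
tracing a5 down its 3-map path: center (53/120, 73/240), radius 1/600
tracing a4 down its 3-map path: center (107/240, 37/120), radius 1/540
tracing a2 down its 1-map path: center (1/4, 1/2), radius 1/12


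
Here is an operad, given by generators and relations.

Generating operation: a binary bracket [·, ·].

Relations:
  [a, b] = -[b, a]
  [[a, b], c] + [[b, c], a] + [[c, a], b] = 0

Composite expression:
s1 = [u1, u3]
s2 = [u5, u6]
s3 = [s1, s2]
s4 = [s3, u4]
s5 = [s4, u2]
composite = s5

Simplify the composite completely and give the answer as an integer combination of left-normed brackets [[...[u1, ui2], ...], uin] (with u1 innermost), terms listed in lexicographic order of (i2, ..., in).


A multilinear Lie element is pinned by u1-initial words (u1 innermost).
Composite bracket: [[[[u1, u3], [u5, u6]], u4], u2]
Expanding via [a, b] = ab - ba: 32 signed words (2^5 = 32).
Words beginning with u1 determine it all:
  from u1u3u5u6u4u2, sign +1: term +[[[[[u1, u3], u5], u6], u4], u2]
  from u1u3u6u5u4u2, sign -1: term -[[[[[u1, u3], u6], u5], u4], u2]

[[[[[u1, u3], u5], u6], u4], u2] - [[[[[u1, u3], u6], u5], u4], u2]


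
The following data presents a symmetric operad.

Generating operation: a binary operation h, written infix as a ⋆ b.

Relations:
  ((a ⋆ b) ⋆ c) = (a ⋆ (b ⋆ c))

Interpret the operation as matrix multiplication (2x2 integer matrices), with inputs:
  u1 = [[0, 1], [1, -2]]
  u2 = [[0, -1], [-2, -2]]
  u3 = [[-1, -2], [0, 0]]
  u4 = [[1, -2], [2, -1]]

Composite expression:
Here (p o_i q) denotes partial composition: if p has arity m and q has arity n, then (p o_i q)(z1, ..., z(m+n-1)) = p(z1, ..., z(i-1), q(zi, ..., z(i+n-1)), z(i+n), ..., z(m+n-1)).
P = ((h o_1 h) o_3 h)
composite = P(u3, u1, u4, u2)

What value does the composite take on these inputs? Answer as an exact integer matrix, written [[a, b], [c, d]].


[[-2, -6], [0, 0]]

(u3 ⋆ u1) = [[-2, 3], [0, 0]]
(u4 ⋆ u2) = [[4, 3], [2, 0]]
((u3 ⋆ u1) ⋆ (u4 ⋆ u2)) = [[-2, -6], [0, 0]]


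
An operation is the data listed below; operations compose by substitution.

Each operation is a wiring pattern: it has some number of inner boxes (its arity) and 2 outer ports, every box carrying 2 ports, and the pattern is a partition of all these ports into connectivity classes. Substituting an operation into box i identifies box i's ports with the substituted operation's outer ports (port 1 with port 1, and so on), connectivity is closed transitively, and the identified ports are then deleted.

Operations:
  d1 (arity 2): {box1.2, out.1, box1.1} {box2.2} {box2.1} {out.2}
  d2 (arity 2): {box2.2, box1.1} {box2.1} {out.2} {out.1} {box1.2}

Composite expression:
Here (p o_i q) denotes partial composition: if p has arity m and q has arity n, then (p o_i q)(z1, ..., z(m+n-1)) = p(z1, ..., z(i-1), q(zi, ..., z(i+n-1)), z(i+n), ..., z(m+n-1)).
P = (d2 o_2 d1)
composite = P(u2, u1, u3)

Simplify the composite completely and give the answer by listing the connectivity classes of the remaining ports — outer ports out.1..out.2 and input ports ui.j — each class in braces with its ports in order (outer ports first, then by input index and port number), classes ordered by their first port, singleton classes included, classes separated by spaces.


{out.1} {out.2} {u1.1, u1.2} {u2.1} {u2.2} {u3.1} {u3.2}

After gluing at d2, chains via deleted ports link the u-ports.
d1 over (u1, u3) gives {out.1, u1.1, u1.2} {out.2} {u3.1} {u3.2}, out.j being that stage's outer ports
d2 over (u2, u1, u3) gives {out.1} {out.2} {u1.1, u1.2} {u2.1} {u2.2} {u3.1} {u3.2}, out.j being that stage's outer ports


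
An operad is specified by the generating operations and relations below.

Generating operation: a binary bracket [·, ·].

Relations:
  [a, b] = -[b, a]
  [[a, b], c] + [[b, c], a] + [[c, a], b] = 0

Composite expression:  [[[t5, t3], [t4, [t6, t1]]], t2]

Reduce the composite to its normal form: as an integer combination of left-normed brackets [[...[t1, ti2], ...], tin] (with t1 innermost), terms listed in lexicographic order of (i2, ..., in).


A multilinear Lie element is pinned by t1-initial words (t1 innermost).
Composite bracket: [[[t5, t3], [t4, [t6, t1]]], t2]
Each bracket splits as ab - ba, giving 32 signed words (2^5 = 32).
Words beginning with t1 determine it all:
  sign of t1t6t4t3t5t2 is +1, so it contributes +[[[[[t1, t6], t4], t3], t5], t2]
  sign of t1t6t4t5t3t2 is -1, so it contributes -[[[[[t1, t6], t4], t5], t3], t2]

[[[[[t1, t6], t4], t3], t5], t2] - [[[[[t1, t6], t4], t5], t3], t2]


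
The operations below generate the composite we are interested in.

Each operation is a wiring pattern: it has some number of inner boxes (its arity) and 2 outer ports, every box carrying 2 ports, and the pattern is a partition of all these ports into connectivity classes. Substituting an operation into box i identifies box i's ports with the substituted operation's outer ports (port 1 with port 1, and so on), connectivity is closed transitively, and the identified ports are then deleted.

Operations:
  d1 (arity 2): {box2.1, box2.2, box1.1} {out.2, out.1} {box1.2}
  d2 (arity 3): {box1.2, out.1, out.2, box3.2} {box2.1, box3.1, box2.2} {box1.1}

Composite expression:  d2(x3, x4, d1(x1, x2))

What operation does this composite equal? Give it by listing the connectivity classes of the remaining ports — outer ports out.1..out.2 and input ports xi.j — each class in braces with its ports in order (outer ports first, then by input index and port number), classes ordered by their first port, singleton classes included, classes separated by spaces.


{out.1, out.2, x3.2, x4.1, x4.2} {x1.1, x2.1, x2.2} {x1.2} {x3.1}

Connectivity passes through glued d2-boundaries; trace each wire chain.
through d1, on inputs (x1, x2): {out.1, out.2} {x1.1, x2.1, x2.2} {x1.2} (out.j = stage outer ports)
through d2, on inputs (x3, x4, x1, x2): {out.1, out.2, x3.2, x4.1, x4.2} {x1.1, x2.1, x2.2} {x1.2} {x3.1} (out.j = stage outer ports)


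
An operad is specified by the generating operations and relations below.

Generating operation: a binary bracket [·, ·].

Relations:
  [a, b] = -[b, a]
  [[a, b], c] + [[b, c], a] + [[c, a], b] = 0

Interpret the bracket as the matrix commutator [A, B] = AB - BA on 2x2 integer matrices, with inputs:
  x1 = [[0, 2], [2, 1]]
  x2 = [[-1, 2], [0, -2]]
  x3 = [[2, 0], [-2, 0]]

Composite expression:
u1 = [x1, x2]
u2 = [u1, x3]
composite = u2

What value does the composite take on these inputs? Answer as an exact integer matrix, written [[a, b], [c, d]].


[[8, 8], [-12, -8]]

[x1, x2] = [[-4, -4], [2, 4]]
[[x1, x2], x3] = [[8, 8], [-12, -8]]


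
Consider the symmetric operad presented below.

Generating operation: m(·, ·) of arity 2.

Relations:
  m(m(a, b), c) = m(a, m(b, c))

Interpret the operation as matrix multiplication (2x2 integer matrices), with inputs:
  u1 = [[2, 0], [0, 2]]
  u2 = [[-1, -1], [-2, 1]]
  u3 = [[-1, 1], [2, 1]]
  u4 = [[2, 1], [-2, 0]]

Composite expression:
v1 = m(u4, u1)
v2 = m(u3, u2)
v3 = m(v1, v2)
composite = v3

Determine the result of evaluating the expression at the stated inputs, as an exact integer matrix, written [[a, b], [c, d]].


[[-12, 6], [4, -8]]

m(u4, u1) = [[4, 2], [-4, 0]]
m(u3, u2) = [[-1, 2], [-4, -1]]
m(m(u4, u1), m(u3, u2)) = [[-12, 6], [4, -8]]


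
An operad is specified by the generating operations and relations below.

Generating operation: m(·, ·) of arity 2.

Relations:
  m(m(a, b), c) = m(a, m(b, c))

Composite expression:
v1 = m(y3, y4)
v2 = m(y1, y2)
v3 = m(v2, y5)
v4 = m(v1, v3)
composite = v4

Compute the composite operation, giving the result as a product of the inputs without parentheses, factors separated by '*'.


y3 * y4 * y1 * y2 * y5

The m-tree's shape is irrelevant; the y-reading-order decides.
m(y3, y4) spells out as y3 * y4
m(y1, y2) spells out as y1 * y2
m(m(y1, y2), y5) spells out as y1 * y2 * y5
m(m(y3, y4), m(m(y1, y2), y5)) spells out as y3 * y4 * y1 * y2 * y5


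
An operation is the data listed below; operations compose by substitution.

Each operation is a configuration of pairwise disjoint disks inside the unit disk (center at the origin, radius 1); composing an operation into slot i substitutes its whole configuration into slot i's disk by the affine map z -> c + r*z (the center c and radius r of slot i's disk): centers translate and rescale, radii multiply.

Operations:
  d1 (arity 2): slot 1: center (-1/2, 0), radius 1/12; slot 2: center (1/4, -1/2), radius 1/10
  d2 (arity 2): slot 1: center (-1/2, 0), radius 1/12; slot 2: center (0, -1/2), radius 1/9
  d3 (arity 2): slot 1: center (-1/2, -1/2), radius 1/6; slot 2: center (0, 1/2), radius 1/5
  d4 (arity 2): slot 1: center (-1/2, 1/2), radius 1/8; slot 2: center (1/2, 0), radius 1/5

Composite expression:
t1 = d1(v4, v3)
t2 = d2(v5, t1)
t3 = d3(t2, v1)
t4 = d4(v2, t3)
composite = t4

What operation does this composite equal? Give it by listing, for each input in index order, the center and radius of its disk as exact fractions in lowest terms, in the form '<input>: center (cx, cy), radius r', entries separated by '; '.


v1: center (1/2, 1/10), radius 1/25; v2: center (-1/2, 1/2), radius 1/8; v3: center (433/1080, -16/135), radius 1/2700; v4: center (43/108, -7/60), radius 1/3240; v5: center (23/60, -1/10), radius 1/360


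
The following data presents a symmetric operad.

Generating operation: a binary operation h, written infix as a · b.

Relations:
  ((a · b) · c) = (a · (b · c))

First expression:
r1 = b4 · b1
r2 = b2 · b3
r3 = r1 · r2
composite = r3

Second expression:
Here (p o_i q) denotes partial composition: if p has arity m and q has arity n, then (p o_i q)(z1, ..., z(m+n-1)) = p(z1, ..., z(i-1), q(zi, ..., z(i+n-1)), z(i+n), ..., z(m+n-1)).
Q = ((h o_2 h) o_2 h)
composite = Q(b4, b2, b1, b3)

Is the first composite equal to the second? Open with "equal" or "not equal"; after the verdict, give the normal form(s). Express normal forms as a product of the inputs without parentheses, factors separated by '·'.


The first composite normalizes to b4 · b1 · b2 · b3
The second composite normalizes to b4 · b2 · b1 · b3
The normal forms differ: not equal.

not equal — first b4 · b1 · b2 · b3, second b4 · b2 · b1 · b3


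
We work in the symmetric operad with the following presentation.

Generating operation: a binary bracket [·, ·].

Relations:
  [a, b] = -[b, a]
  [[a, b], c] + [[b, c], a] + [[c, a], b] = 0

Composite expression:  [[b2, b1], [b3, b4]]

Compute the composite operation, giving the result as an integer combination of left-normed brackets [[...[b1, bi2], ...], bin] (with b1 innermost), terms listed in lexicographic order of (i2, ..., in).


Skip Jacobi rewriting: expand, keep b1-initial words, read off terms.
Composite bracket: [[b2, b1], [b3, b4]]
The bracket unfolds into 8 signed words via [a, b] = ab - ba (2^3 = 8).
Only words starting with b1 matter:
  from b1b2b3b4, sign -1: term -[[[b1, b2], b3], b4]
  from b1b2b4b3, sign +1: term +[[[b1, b2], b4], b3]

-[[[b1, b2], b3], b4] + [[[b1, b2], b4], b3]


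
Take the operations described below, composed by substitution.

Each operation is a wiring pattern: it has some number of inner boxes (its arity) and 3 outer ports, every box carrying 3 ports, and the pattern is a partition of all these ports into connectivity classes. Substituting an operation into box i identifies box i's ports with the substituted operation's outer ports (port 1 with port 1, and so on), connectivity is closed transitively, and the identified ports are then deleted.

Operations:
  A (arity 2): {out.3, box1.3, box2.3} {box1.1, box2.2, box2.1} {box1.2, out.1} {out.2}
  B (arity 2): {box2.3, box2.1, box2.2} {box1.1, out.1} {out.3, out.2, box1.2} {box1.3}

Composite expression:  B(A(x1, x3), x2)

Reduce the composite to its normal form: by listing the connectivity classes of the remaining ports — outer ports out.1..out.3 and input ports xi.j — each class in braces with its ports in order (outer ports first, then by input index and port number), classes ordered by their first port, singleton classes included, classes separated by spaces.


{out.1, x1.2} {out.2, out.3} {x1.1, x3.1, x3.2} {x1.3, x3.3} {x2.1, x2.2, x2.3}

Substituting into B glues patterns; closure does the rest.
the subtree at A composes to {out.1, x1.2} {out.2} {out.3, x1.3, x3.3} {x1.1, x3.1, x3.2} on (x1, x3); out.j = own outer ports
the subtree at B composes to {out.1, x1.2} {out.2, out.3} {x1.1, x3.1, x3.2} {x1.3, x3.3} {x2.1, x2.2, x2.3} on (x1, x3, x2); out.j = own outer ports


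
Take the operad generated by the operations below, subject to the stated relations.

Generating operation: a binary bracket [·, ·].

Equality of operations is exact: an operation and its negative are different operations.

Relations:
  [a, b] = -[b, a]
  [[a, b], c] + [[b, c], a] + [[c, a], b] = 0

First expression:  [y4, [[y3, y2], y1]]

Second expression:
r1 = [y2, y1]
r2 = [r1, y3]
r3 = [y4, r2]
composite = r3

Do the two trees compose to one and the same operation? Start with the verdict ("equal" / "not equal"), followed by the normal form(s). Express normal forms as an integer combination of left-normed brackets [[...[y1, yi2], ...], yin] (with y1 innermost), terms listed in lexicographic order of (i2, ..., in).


In normal form, the first expression is -[[[y1, y2], y3], y4] + [[[y1, y3], y2], y4]
In normal form, the second expression is [[[y1, y2], y3], y4]
Distinct normal forms: not equal.

not equal; the first gives -[[[y1, y2], y3], y4] + [[[y1, y3], y2], y4] and the second [[[y1, y2], y3], y4]


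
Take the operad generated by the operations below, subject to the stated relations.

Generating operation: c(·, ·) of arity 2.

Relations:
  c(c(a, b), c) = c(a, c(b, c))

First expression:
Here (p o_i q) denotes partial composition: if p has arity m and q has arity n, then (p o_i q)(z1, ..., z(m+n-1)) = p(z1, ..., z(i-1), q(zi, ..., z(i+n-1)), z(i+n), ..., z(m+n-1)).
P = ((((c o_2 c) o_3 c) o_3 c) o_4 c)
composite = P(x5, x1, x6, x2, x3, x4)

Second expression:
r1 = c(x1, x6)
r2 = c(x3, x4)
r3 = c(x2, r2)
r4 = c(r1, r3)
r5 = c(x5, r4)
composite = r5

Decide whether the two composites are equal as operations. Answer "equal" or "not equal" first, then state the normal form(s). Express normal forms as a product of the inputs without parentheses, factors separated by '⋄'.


equal: each reduces to x5 ⋄ x1 ⋄ x6 ⋄ x2 ⋄ x3 ⋄ x4

The first expression reduces to x5 ⋄ x1 ⋄ x6 ⋄ x2 ⋄ x3 ⋄ x4
The second expression reduces to x5 ⋄ x1 ⋄ x6 ⋄ x2 ⋄ x3 ⋄ x4
One common form — equal.
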